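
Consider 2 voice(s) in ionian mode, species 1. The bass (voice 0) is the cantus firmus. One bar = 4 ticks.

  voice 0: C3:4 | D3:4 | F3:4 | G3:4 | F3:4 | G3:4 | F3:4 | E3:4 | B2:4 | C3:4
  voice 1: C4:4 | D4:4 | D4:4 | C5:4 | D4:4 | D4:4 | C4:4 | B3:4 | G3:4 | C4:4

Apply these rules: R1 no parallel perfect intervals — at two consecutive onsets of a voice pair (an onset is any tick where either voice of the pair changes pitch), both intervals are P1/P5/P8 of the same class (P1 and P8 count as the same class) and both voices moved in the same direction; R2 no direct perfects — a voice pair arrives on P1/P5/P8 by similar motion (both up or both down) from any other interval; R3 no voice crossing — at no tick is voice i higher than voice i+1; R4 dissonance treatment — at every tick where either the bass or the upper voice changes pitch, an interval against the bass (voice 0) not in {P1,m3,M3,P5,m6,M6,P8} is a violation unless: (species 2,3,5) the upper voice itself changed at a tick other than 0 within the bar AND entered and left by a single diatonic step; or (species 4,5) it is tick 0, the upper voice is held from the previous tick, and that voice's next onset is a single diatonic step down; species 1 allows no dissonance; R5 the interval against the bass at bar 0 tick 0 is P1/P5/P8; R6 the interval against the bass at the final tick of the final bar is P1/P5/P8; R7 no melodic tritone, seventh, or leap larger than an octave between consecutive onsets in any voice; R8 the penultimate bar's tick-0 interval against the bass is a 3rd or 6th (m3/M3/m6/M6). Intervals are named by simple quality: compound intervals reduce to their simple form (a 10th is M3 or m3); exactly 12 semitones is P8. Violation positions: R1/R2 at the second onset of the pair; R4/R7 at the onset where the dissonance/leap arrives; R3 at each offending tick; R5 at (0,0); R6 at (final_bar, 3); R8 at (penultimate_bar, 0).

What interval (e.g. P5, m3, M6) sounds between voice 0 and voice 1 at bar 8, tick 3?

voice 0=B2 voice 1=G3 -> m6

m6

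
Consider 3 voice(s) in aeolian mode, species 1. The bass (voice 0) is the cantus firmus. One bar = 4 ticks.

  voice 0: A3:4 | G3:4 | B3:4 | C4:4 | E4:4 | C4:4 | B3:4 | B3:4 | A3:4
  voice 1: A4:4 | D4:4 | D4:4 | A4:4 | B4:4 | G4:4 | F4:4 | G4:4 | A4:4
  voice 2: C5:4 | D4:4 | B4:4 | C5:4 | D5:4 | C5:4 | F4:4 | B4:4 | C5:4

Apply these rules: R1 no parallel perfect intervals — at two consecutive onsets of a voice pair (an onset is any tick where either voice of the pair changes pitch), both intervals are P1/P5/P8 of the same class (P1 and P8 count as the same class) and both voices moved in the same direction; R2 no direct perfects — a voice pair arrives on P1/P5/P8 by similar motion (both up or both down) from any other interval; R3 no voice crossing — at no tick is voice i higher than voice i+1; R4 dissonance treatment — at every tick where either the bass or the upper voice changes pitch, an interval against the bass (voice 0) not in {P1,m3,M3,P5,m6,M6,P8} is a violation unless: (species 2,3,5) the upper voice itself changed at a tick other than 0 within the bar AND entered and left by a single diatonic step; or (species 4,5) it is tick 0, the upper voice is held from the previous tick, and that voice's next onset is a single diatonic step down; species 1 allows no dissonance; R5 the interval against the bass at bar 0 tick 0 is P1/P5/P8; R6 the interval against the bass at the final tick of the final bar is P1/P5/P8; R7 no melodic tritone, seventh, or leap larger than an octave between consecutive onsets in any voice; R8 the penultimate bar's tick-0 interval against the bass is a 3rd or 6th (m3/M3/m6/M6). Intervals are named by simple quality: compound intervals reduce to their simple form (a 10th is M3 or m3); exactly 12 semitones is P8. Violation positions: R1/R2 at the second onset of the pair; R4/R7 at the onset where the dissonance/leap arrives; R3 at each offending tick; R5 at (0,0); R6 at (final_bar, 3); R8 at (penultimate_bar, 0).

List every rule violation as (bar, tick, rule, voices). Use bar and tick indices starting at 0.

bar 0: v0=A3 v1=A4 v2=C5 downbeat m3
bar 1: v0=G3 v1=D4 v2=D4 downbeat P5
bar 2: v0=B3 v1=D4 v2=B4 downbeat P8
bar 3: v0=C4 v1=A4 v2=C5 downbeat P8
bar 4: v0=E4 v1=B4 v2=D5 downbeat m7
bar 5: v0=C4 v1=G4 v2=C5 downbeat P8
bar 6: v0=B3 v1=F4 v2=F4 downbeat TT
bar 7: v0=B3 v1=G4 v2=B4 downbeat P8
bar 8: v0=A3 v1=A4 v2=C5 downbeat m3
  -> R5 @ bar 0 tick 0 v(0, 2): opens on m3
  -> R2 @ bar 1 tick 0 v(0, 1): A3/A4 P8 -> G3/D4 P5 similar
  -> R2 @ bar 1 tick 0 v(0, 2): A3/C5 m3 -> G3/D4 P5 similar
  -> R2 @ bar 1 tick 0 v(1, 2): A4/C5 m3 -> D4/D4 P1 similar
  -> R7 @ bar 1 tick 0 v(2,): C5->D4 leap 10st
  -> R2 @ bar 2 tick 0 v(0, 2): G3/D4 P5 -> B3/B4 P8 similar
  -> R1 @ bar 3 tick 0 v(0, 2): B3/B4 P8 -> C4/C5 P8 similar
  -> R2 @ bar 4 tick 0 v(0, 1): C4/A4 M6 -> E4/B4 P5 similar
  -> R4 @ bar 4 tick 0 v(0, 2): E4/D5 m7 untreated
  -> R1 @ bar 5 tick 0 v(0, 1): E4/B4 P5 -> C4/G4 P5 similar
  -> R2 @ bar 5 tick 0 v(0, 2): E4/D5 m7 -> C4/C5 P8 similar
  -> R2 @ bar 6 tick 0 v(1, 2): G4/C5 P4 -> F4/F4 P1 similar
  -> R4 @ bar 6 tick 0 v(0, 1): B3/F4 TT untreated
  -> R4 @ bar 6 tick 0 v(0, 2): B3/F4 TT untreated
  -> R7 @ bar 7 tick 0 v(2,): F4->B4 leap 6st
  -> R8 @ bar 7 tick 0 v(0, 2): penult P8 not 3rd/6th
  -> R6 @ bar 8 tick 3 v(0, 2): closes on m3

(0, 0, R5, (0, 2))
(1, 0, R2, (0, 1))
(1, 0, R2, (0, 2))
(1, 0, R2, (1, 2))
(1, 0, R7, (2,))
(2, 0, R2, (0, 2))
(3, 0, R1, (0, 2))
(4, 0, R2, (0, 1))
(4, 0, R4, (0, 2))
(5, 0, R1, (0, 1))
(5, 0, R2, (0, 2))
(6, 0, R2, (1, 2))
(6, 0, R4, (0, 1))
(6, 0, R4, (0, 2))
(7, 0, R7, (2,))
(7, 0, R8, (0, 2))
(8, 3, R6, (0, 2))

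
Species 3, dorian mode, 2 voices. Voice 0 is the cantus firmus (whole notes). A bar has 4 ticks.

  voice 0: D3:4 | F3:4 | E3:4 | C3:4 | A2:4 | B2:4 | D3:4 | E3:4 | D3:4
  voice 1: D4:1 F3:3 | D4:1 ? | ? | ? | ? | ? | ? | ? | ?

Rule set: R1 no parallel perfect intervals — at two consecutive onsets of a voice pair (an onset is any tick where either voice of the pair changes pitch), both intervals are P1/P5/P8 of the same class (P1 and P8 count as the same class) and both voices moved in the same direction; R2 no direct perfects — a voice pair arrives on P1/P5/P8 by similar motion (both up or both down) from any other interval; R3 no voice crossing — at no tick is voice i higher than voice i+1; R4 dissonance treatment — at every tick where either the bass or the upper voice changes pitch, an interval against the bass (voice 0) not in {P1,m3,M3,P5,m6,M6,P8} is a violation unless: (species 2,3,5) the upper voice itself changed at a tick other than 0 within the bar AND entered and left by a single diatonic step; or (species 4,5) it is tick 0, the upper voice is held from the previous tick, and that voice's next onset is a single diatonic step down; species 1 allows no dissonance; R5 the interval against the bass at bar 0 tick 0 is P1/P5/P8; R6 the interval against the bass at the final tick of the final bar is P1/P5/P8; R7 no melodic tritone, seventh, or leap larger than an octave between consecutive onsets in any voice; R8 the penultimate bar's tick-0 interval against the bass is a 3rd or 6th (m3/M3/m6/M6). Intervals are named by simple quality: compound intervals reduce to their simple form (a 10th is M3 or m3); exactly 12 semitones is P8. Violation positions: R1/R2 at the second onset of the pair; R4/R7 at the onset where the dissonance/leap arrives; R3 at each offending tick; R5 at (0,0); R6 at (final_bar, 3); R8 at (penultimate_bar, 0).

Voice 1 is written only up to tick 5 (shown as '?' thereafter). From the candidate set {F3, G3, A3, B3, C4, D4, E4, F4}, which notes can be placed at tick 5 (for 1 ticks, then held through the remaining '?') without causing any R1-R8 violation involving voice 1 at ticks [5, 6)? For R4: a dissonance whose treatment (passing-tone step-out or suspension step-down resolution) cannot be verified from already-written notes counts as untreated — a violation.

F3: legal
G3: violates R4
A3: legal
B3: violates R4
C4: legal
D4: legal
E4: violates R4
F4: legal

{A3, C4, D4, F3, F4}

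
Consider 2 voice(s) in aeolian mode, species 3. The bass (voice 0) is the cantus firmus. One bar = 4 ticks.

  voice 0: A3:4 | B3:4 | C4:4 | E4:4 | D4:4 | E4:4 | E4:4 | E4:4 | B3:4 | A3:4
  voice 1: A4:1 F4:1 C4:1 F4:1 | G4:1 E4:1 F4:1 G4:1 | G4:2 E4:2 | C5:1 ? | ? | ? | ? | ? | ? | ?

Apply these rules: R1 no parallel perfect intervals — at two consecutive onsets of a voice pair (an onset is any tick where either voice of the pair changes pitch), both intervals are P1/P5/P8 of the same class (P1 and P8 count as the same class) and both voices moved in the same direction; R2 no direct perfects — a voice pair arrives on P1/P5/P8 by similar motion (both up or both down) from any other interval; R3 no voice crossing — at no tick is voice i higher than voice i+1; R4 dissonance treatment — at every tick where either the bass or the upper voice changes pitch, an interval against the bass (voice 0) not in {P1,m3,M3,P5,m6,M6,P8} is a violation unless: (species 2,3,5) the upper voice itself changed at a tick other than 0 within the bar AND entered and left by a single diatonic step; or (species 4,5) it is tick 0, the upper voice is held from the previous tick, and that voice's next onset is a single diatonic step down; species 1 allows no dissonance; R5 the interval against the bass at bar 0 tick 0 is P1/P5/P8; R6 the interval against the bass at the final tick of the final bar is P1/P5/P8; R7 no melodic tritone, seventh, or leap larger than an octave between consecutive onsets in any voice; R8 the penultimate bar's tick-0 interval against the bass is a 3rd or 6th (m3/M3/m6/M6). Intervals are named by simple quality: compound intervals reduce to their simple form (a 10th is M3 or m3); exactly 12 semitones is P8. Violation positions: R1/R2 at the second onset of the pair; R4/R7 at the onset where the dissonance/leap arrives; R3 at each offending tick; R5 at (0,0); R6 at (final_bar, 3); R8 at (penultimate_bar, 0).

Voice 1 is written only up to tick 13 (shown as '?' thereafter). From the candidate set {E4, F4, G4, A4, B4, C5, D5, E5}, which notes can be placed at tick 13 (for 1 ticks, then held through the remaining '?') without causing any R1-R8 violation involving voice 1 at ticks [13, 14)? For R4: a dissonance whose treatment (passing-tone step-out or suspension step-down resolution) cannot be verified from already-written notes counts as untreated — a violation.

E4: legal
F4: violates R4
G4: legal
A4: violates R4
B4: legal
C5: legal
D5: violates R4
E5: legal

{B4, C5, E4, E5, G4}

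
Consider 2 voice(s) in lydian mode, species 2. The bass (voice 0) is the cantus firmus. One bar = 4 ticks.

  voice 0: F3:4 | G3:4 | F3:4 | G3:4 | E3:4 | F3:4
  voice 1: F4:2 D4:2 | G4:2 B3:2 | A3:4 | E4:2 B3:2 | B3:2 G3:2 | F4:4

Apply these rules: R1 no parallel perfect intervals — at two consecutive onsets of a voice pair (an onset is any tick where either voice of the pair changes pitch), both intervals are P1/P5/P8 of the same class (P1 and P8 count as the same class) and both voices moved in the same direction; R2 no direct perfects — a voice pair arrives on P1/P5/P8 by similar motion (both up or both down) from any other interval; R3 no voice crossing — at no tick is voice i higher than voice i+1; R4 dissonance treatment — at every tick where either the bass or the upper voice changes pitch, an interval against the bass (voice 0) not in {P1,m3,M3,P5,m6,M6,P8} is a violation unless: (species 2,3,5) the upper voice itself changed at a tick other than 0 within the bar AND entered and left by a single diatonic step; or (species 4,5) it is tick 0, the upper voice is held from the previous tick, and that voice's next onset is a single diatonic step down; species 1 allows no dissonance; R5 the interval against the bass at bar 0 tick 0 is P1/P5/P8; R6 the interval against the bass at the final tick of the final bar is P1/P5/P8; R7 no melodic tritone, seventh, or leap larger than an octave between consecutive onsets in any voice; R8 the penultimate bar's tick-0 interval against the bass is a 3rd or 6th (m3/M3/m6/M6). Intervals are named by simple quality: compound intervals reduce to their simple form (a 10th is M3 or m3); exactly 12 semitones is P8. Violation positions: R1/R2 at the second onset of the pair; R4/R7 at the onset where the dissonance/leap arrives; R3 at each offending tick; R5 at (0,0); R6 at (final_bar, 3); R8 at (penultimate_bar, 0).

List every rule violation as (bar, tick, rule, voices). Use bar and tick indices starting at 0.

(1, 0, R2, (0, 1))
(4, 0, R8, (0, 1))
(5, 0, R2, (0, 1))
(5, 0, R7, (1,))

bar 0: v0=F3 v1=F4 downbeat P8
bar 1: v0=G3 v1=G4 downbeat P8
bar 2: v0=F3 v1=A3 downbeat M3
bar 3: v0=G3 v1=E4 downbeat M6
bar 4: v0=E3 v1=B3 downbeat P5
bar 5: v0=F3 v1=F4 downbeat P8
  -> R2 @ bar 1 tick 0 v(0, 1): F3/D4 M6 -> G3/G4 P8 similar
  -> R8 @ bar 4 tick 0 v(0, 1): penult P5 not 3rd/6th
  -> R2 @ bar 5 tick 0 v(0, 1): E3/G3 m3 -> F3/F4 P8 similar
  -> R7 @ bar 5 tick 0 v(1,): G3->F4 leap 10st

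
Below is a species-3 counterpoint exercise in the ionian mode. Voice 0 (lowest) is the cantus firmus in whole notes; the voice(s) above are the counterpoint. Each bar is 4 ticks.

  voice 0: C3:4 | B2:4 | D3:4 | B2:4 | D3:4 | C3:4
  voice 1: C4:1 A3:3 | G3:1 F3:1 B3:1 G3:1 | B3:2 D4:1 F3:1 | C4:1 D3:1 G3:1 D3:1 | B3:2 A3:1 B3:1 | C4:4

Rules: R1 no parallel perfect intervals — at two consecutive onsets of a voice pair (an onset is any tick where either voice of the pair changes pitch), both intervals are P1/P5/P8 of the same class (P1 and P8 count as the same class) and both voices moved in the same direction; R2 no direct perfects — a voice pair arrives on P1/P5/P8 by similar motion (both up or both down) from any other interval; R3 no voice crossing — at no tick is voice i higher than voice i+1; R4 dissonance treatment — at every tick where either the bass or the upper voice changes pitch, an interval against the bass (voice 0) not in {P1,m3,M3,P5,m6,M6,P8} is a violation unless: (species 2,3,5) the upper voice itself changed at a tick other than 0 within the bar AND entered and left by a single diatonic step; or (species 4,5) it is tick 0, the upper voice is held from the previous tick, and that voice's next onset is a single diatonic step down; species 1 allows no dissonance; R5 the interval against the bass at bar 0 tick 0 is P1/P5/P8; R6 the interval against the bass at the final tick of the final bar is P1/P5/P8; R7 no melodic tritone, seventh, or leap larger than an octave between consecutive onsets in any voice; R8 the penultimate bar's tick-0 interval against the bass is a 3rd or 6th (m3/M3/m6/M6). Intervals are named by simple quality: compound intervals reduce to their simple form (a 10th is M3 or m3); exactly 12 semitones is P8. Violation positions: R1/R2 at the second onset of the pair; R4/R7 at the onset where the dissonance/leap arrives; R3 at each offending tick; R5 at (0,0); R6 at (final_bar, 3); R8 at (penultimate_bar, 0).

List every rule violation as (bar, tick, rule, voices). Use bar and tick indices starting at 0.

(1, 1, R4, (0, 1))
(1, 2, R7, (1,))
(3, 0, R4, (0, 1))
(3, 1, R7, (1,))

bar 0: v0=C3 v1=C4 downbeat P8
bar 1: v0=B2 v1=G3 downbeat m6
bar 2: v0=D3 v1=B3 downbeat M6
bar 3: v0=B2 v1=C4 downbeat m2
bar 4: v0=D3 v1=B3 downbeat M6
bar 5: v0=C3 v1=C4 downbeat P8
  -> R4 @ bar 1 tick 1 v(0, 1): B2/F3 TT untreated
  -> R7 @ bar 1 tick 2 v(1,): F3->B3 leap 6st
  -> R4 @ bar 3 tick 0 v(0, 1): B2/C4 m2 untreated
  -> R7 @ bar 3 tick 1 v(1,): C4->D3 leap 10st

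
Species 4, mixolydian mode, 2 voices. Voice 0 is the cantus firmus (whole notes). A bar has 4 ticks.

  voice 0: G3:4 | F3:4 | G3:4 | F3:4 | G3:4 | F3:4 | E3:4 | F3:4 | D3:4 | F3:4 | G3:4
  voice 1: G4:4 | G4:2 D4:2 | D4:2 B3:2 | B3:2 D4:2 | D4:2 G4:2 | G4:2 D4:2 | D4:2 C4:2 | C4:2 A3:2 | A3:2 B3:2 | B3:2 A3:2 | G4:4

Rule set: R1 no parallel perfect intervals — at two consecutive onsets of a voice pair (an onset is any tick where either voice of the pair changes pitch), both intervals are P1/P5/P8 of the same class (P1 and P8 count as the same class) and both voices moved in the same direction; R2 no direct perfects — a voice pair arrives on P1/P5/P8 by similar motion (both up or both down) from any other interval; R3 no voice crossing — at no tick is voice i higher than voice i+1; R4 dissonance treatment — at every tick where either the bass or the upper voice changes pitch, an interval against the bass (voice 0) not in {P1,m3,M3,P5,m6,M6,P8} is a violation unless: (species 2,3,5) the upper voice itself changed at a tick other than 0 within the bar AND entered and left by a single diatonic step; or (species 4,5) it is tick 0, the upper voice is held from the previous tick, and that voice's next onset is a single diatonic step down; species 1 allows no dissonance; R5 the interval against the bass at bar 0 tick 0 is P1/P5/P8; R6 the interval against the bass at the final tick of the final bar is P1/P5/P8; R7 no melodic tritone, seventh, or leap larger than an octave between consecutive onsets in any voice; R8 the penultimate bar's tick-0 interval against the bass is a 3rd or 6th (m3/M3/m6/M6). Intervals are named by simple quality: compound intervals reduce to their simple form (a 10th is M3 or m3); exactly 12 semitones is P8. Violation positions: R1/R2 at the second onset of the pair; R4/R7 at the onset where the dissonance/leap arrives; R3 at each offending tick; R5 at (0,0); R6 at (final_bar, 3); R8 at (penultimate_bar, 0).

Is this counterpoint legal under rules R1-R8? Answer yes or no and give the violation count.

No (6 violations)

bar 0: v0=G3 v1=G4 (P8)
bar 1: v0=F3 v1=G4 (M2)
bar 2: v0=G3 v1=D4 (P5)
bar 3: v0=F3 v1=B3 (TT)
bar 4: v0=G3 v1=D4 (P5)
bar 5: v0=F3 v1=G4 (M2)
bar 6: v0=E3 v1=D4 (m7)
bar 7: v0=F3 v1=C4 (P5)
bar 8: v0=D3 v1=A3 (P5)
bar 9: v0=F3 v1=B3 (TT)
bar 10: v0=G3 v1=G4 (P8)
  R4 @ bar1.0: F3/G4 M2 untreated
  R4 @ bar3.0: F3/B3 TT untreated
  R4 @ bar5.0: F3/G4 M2 untreated
  R8 @ bar9.0: penult TT not 3rd/6th
  R2 @ bar10.0: F3/A3 M3 -> G3/G4 P8 similar
  R7 @ bar10.0: A3->G4 leap 10st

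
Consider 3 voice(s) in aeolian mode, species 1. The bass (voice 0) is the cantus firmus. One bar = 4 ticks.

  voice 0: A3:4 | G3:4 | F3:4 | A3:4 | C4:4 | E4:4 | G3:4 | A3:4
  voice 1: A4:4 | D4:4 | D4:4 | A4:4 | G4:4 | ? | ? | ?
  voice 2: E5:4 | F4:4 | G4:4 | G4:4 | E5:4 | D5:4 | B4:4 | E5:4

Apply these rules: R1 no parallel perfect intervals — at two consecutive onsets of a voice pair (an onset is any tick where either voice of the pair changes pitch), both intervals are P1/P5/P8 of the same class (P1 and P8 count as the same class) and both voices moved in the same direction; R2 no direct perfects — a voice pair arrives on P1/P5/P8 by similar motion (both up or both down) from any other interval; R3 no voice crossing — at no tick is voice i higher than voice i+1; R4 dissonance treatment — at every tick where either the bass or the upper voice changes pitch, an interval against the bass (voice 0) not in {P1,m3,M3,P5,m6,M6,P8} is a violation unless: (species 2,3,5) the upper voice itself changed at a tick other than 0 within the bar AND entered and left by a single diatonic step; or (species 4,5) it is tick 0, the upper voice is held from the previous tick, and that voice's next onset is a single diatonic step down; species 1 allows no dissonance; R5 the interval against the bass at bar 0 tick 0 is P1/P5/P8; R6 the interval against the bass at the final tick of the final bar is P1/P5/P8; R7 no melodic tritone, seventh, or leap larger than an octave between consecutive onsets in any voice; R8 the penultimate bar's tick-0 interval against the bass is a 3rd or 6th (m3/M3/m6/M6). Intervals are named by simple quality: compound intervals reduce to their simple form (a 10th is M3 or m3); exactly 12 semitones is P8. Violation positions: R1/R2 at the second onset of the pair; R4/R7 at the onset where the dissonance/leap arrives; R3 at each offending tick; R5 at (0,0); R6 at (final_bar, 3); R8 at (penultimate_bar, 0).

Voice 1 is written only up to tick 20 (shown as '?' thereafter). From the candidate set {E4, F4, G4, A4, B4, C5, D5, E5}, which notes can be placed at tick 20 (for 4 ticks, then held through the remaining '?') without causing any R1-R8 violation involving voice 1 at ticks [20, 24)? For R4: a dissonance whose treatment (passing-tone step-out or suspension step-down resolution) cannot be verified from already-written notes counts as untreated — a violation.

E4: legal
F4: violates R4
G4: legal
A4: violates R4
B4: violates R1
C5: legal
D5: violates R4
E5: violates R2,R3

{C5, E4, G4}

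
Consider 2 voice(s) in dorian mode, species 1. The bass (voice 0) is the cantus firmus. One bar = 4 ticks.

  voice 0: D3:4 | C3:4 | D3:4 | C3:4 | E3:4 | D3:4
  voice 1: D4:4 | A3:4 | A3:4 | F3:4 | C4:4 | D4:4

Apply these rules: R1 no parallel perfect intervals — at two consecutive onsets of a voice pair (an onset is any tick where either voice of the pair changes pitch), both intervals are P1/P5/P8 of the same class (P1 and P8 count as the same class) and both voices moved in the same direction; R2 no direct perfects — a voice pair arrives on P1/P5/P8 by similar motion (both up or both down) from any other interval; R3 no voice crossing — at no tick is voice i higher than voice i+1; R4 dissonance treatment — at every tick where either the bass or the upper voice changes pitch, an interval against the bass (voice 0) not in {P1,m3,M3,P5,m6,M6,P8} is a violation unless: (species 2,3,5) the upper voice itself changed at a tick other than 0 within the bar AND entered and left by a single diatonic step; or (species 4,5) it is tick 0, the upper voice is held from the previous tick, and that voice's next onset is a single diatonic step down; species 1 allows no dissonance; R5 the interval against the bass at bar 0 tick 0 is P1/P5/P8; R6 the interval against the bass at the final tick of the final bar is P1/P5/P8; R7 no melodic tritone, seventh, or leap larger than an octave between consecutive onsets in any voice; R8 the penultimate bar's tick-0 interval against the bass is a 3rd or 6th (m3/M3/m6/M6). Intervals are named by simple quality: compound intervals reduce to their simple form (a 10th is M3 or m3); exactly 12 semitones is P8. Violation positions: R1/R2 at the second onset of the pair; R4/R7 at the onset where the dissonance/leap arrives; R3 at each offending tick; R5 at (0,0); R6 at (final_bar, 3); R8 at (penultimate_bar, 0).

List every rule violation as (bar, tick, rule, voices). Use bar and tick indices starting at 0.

bar 0: v0=D3 v1=D4 downbeat P8
bar 1: v0=C3 v1=A3 downbeat M6
bar 2: v0=D3 v1=A3 downbeat P5
bar 3: v0=C3 v1=F3 downbeat P4
bar 4: v0=E3 v1=C4 downbeat m6
bar 5: v0=D3 v1=D4 downbeat P8
  -> R4 @ bar 3 tick 0 v(0, 1): C3/F3 P4 untreated

(3, 0, R4, (0, 1))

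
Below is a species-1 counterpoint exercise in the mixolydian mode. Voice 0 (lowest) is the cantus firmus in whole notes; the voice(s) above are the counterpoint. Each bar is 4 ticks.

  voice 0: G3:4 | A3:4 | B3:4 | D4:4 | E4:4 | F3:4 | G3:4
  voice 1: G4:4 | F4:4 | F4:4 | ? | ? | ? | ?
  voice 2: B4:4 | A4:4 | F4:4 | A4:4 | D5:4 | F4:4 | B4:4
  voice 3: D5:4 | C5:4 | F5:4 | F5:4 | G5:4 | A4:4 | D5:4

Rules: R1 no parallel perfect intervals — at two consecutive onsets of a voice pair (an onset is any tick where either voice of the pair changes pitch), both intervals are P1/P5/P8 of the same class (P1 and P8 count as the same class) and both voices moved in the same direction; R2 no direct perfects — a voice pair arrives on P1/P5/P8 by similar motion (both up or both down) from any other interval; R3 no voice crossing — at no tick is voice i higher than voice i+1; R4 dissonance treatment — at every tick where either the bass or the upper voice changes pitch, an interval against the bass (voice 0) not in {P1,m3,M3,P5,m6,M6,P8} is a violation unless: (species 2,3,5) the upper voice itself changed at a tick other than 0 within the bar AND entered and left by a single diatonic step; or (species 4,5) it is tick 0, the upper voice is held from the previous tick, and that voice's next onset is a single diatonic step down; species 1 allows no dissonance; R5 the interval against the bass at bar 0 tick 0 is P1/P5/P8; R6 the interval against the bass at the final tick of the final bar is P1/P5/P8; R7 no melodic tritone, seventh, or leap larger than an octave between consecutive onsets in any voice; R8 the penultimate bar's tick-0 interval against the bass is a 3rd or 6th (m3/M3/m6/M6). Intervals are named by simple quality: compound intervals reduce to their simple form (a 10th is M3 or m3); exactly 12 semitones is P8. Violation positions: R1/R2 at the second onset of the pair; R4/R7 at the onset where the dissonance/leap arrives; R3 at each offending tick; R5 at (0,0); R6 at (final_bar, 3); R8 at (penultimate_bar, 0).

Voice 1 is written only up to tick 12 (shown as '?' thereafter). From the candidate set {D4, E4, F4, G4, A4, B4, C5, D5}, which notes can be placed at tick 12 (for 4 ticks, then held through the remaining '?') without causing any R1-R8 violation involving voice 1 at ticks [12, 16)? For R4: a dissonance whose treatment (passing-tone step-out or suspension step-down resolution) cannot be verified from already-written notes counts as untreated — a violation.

D4: legal
E4: violates R4
F4: legal
G4: violates R4
A4: violates R1,R2
B4: violates R3,R7
C5: violates R3,R4
D5: violates R2,R3

{D4, F4}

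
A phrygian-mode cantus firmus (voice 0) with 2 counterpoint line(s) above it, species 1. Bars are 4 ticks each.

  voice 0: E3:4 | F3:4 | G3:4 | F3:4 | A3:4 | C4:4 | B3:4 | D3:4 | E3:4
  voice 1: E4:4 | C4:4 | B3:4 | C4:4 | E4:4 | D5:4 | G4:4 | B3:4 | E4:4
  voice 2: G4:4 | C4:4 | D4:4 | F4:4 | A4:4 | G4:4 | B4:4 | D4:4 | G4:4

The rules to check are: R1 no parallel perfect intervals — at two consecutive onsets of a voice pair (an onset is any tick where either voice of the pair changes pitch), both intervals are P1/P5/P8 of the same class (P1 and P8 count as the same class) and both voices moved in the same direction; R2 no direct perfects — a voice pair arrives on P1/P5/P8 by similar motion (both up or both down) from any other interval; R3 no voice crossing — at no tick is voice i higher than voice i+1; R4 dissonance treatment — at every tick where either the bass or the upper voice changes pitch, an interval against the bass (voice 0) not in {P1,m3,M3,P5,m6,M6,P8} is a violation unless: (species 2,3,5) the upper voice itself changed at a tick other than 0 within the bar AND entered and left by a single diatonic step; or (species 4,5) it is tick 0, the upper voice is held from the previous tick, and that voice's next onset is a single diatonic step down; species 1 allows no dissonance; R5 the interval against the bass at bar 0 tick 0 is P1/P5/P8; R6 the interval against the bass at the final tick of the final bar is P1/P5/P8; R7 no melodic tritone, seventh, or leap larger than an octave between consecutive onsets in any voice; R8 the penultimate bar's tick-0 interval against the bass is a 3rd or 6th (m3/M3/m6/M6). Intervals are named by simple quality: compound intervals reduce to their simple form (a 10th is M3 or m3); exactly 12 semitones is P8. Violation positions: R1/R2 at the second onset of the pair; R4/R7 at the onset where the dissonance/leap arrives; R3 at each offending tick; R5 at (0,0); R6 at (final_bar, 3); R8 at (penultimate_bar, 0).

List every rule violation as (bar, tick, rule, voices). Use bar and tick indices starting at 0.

bar 0: v0=E3 v1=E4 v2=G4 downbeat m3
bar 1: v0=F3 v1=C4 v2=C4 downbeat P5
bar 2: v0=G3 v1=B3 v2=D4 downbeat P5
bar 3: v0=F3 v1=C4 v2=F4 downbeat P8
bar 4: v0=A3 v1=E4 v2=A4 downbeat P8
bar 5: v0=C4 v1=D5 v2=G4 downbeat P5
bar 6: v0=B3 v1=G4 v2=B4 downbeat P8
bar 7: v0=D3 v1=B3 v2=D4 downbeat P8
bar 8: v0=E3 v1=E4 v2=G4 downbeat m3
  -> R5 @ bar 0 tick 0 v(0, 2): opens on m3
  -> R2 @ bar 1 tick 0 v(1, 2): E4/G4 m3 -> C4/C4 P1 similar
  -> R1 @ bar 2 tick 0 v(0, 2): F3/C4 P5 -> G3/D4 P5 similar
  -> R1 @ bar 4 tick 0 v(0, 1): F3/C4 P5 -> A3/E4 P5 similar
  -> R1 @ bar 4 tick 0 v(0, 2): F3/F4 P8 -> A3/A4 P8 similar
  -> R3 @ bar 5 tick 0 v(1, 2): D5 above G4
  -> R4 @ bar 5 tick 0 v(0, 1): C4/D5 M2 untreated
  -> R7 @ bar 5 tick 0 v(1,): E4->D5 leap 10st
  -> R3 @ bar 5 tick 1 v(1, 2): D5 above G4
  -> R3 @ bar 5 tick 2 v(1, 2): D5 above G4
  -> R3 @ bar 5 tick 3 v(1, 2): D5 above G4
  -> R1 @ bar 7 tick 0 v(0, 2): B3/B4 P8 -> D3/D4 P8 similar
  -> R8 @ bar 7 tick 0 v(0, 2): penult P8 not 3rd/6th
  -> R2 @ bar 8 tick 0 v(0, 1): D3/B3 M6 -> E3/E4 P8 similar
  -> R6 @ bar 8 tick 3 v(0, 2): closes on m3

(0, 0, R5, (0, 2))
(1, 0, R2, (1, 2))
(2, 0, R1, (0, 2))
(4, 0, R1, (0, 1))
(4, 0, R1, (0, 2))
(5, 0, R3, (1, 2))
(5, 0, R4, (0, 1))
(5, 0, R7, (1,))
(5, 1, R3, (1, 2))
(5, 2, R3, (1, 2))
(5, 3, R3, (1, 2))
(7, 0, R1, (0, 2))
(7, 0, R8, (0, 2))
(8, 0, R2, (0, 1))
(8, 3, R6, (0, 2))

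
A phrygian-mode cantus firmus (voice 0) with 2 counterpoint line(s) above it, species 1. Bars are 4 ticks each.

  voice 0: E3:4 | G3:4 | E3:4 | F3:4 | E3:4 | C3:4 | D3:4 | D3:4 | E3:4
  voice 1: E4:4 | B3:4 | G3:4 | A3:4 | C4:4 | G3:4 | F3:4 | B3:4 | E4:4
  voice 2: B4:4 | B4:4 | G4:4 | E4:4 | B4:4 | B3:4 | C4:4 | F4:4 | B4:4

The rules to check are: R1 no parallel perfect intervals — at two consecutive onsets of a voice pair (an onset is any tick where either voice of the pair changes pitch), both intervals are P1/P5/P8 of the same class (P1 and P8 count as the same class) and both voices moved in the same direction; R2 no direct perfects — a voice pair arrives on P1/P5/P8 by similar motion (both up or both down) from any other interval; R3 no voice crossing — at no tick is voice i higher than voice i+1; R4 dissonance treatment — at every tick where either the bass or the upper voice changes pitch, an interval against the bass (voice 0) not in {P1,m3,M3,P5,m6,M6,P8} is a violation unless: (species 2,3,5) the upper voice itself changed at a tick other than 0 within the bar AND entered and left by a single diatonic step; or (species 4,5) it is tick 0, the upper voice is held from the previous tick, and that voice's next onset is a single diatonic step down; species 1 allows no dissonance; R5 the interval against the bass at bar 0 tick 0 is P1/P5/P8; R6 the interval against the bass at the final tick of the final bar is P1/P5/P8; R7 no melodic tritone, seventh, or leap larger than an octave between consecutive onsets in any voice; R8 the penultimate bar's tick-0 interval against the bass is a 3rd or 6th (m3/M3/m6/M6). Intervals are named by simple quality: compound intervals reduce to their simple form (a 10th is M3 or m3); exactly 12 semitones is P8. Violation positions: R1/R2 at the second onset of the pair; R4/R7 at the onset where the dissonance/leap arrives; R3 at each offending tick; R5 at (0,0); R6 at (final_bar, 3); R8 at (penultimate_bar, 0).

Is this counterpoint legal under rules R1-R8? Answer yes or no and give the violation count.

bar 0: v0=E3 v1=E4 v2=B4 (P5)
bar 1: v0=G3 v1=B3 v2=B4 (M3)
bar 2: v0=E3 v1=G3 v2=G4 (m3)
bar 3: v0=F3 v1=A3 v2=E4 (M7)
bar 4: v0=E3 v1=C4 v2=B4 (P5)
bar 5: v0=C3 v1=G3 v2=B3 (M7)
bar 6: v0=D3 v1=F3 v2=C4 (m7)
bar 7: v0=D3 v1=B3 v2=F4 (m3)
bar 8: v0=E3 v1=E4 v2=B4 (P5)
  R1 @ bar2.0: B3/B4 P8 -> G3/G4 P8 similar
  R4 @ bar3.0: F3/E4 M7 untreated
  R2 @ bar5.0: E3/C4 m6 -> C3/G3 P5 similar
  R4 @ bar5.0: C3/B3 M7 untreated
  R4 @ bar6.0: D3/C4 m7 untreated
  R7 @ bar7.0: F3->B3 leap 6st
  R2 @ bar8.0: D3/B3 M6 -> E3/E4 P8 similar
  R2 @ bar8.0: D3/F4 m3 -> E3/B4 P5 similar
  R2 @ bar8.0: B3/F4 TT -> E4/B4 P5 similar
  R7 @ bar8.0: F4->B4 leap 6st

No (10 violations)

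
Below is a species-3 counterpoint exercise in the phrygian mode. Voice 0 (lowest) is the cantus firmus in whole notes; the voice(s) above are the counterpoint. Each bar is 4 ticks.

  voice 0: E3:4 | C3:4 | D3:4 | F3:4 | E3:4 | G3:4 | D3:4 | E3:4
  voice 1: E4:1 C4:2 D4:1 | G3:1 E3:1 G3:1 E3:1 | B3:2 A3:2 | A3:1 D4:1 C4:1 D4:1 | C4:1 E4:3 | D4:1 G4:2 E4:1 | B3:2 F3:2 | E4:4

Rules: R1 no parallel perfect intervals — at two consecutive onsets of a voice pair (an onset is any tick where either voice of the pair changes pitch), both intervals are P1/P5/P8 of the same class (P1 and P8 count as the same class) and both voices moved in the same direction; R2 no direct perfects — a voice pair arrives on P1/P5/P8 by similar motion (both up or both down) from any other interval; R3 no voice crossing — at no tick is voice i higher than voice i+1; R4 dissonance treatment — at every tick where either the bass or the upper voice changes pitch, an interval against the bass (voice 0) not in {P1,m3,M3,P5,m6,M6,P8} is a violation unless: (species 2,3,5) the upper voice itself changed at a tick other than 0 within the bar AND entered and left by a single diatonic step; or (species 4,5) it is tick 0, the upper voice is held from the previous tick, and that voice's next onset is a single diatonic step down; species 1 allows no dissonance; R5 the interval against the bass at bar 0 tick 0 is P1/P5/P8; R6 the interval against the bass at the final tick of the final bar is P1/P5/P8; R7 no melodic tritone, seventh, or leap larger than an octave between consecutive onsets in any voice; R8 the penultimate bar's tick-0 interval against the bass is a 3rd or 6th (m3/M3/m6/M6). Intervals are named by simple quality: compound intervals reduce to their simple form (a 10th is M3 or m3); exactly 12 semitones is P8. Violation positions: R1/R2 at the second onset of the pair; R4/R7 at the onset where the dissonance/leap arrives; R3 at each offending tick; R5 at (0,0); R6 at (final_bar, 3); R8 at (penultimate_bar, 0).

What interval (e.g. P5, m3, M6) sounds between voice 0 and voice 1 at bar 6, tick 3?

voice 0=D3 voice 1=F3 -> m3

m3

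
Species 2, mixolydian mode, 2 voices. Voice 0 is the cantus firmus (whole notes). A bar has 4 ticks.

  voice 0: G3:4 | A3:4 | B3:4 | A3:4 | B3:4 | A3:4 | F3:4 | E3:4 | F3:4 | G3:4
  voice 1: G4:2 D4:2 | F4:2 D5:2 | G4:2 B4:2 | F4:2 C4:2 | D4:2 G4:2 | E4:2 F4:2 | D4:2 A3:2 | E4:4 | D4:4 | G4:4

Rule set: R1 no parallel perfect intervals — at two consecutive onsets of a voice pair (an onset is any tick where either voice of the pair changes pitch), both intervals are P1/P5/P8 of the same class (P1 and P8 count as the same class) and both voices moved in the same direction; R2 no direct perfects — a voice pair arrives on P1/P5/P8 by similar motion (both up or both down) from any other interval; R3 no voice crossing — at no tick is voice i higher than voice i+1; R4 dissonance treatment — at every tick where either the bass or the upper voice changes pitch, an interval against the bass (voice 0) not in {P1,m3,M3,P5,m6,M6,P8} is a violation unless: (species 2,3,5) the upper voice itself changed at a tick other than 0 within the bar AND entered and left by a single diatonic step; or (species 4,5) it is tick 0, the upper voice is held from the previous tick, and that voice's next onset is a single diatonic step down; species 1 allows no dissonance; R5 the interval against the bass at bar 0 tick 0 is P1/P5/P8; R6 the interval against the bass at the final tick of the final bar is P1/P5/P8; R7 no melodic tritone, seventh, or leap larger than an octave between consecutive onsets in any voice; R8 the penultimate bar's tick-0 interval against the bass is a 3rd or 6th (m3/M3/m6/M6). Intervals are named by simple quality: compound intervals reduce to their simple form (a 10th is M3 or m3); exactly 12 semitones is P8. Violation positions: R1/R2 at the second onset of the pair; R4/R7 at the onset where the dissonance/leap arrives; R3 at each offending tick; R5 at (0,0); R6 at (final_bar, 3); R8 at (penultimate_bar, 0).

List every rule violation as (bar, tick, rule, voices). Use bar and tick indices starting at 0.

(1, 2, R4, (0, 1))
(3, 0, R7, (1,))
(5, 0, R2, (0, 1))
(9, 0, R2, (0, 1))

bar 0: v0=G3 v1=G4 downbeat P8
bar 1: v0=A3 v1=F4 downbeat m6
bar 2: v0=B3 v1=G4 downbeat m6
bar 3: v0=A3 v1=F4 downbeat m6
bar 4: v0=B3 v1=D4 downbeat m3
bar 5: v0=A3 v1=E4 downbeat P5
bar 6: v0=F3 v1=D4 downbeat M6
bar 7: v0=E3 v1=E4 downbeat P8
bar 8: v0=F3 v1=D4 downbeat M6
bar 9: v0=G3 v1=G4 downbeat P8
  -> R4 @ bar 1 tick 2 v(0, 1): A3/D5 P4 untreated
  -> R7 @ bar 3 tick 0 v(1,): B4->F4 leap 6st
  -> R2 @ bar 5 tick 0 v(0, 1): B3/G4 m6 -> A3/E4 P5 similar
  -> R2 @ bar 9 tick 0 v(0, 1): F3/D4 M6 -> G3/G4 P8 similar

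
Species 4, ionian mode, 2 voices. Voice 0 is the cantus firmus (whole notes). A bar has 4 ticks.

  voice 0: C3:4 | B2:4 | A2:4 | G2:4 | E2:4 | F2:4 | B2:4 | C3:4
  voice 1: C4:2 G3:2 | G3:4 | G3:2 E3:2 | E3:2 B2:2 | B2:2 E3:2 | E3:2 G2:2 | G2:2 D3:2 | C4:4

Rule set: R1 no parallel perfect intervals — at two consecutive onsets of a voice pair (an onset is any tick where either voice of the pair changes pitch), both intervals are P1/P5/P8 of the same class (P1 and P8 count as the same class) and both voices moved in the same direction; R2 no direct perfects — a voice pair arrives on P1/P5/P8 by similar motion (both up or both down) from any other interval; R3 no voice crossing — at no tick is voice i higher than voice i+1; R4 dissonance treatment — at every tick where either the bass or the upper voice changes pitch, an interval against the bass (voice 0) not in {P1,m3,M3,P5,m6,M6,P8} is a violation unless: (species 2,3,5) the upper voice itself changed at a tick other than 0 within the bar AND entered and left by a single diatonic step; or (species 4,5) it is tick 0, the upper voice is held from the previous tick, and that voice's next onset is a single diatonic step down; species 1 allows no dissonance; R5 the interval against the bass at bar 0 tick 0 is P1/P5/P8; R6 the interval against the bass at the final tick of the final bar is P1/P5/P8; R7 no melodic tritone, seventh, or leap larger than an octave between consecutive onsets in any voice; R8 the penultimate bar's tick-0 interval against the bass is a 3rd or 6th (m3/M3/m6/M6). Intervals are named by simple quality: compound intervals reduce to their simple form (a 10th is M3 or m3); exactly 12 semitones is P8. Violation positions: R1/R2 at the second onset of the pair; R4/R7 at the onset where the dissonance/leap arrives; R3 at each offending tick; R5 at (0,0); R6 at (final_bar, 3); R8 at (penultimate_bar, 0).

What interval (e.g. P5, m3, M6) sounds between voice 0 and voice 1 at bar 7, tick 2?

voice 0=C3 voice 1=C4 -> P8

P8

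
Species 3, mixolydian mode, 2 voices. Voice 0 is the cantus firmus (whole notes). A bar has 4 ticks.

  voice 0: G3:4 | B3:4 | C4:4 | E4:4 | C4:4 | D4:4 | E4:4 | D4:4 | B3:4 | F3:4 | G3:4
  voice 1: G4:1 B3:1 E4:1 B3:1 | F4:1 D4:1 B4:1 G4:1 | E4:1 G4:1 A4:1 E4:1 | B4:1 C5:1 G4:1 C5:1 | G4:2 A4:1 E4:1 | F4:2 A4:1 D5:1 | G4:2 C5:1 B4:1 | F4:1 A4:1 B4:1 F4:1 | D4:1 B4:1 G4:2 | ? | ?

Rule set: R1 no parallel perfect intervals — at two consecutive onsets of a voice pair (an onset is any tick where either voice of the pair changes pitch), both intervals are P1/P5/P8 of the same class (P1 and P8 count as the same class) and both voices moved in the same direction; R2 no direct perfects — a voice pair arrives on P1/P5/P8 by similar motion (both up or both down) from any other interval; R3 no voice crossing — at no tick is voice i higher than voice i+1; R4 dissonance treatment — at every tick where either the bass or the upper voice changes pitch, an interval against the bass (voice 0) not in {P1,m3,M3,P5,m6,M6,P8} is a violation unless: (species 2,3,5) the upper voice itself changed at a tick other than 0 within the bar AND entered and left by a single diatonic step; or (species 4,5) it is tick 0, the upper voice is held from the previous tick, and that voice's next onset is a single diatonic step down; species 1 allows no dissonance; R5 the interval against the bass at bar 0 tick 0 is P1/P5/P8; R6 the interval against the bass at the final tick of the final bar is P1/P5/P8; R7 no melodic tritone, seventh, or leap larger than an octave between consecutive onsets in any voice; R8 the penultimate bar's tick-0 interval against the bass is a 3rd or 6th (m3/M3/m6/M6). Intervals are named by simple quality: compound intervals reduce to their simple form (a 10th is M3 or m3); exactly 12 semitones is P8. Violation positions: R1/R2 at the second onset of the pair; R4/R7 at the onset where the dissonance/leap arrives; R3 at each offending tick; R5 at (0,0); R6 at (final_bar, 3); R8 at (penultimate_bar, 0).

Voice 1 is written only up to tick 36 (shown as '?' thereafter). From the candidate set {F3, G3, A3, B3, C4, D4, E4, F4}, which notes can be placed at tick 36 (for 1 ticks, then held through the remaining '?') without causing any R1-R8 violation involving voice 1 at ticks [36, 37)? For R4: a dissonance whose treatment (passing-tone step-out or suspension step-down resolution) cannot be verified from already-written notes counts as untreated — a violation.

{D4}

F3: violates R2,R7,R8
G3: violates R4,R8
A3: violates R7
B3: violates R4,R8
C4: violates R2,R8
D4: legal
E4: violates R4,R8
F4: violates R2,R8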